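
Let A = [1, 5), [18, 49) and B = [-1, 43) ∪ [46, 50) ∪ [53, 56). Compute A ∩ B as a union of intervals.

[1, 5) ∪ [18, 43) ∪ [46, 49)

[1, 5) ∩ B → [1, 5).
[18, 49) ∩ B → [18, 43), [46, 49).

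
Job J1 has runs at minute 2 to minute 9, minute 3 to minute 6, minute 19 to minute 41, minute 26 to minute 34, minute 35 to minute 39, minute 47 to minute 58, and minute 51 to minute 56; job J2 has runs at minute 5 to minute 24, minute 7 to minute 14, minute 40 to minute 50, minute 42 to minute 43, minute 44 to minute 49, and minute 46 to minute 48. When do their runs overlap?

minute 5 to minute 9, minute 19 to minute 24, minute 40 to minute 41, minute 47 to minute 50

A, merged: minute 2 to minute 9, minute 19 to minute 41, minute 47 to minute 58.
B, merged: minute 5 to minute 24, minute 40 to minute 50.
minute 2 to minute 9 ∩ B → minute 5 to minute 9.
minute 19 to minute 41 ∩ B → minute 19 to minute 24, minute 40 to minute 41.
minute 47 to minute 58 ∩ B → minute 47 to minute 50.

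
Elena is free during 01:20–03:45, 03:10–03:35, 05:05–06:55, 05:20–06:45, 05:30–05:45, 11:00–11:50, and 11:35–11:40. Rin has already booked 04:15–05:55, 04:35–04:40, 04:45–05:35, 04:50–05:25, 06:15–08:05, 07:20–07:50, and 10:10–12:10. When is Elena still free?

A, merged: 01:20-03:45, 05:05-06:55, 11:00-11:50.
B, merged: 04:15-05:55, 06:15-08:05, 10:10-12:10.
01:20-03:45: no B overlap → unchanged.
05:05-06:55 minus B → 05:55-06:15.
11:00-11:50: fully covered by B → removed.

01:20-03:45, 05:55-06:15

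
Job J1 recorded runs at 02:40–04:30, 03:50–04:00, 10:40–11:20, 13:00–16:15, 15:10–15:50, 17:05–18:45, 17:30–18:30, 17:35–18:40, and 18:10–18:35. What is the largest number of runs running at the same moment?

Sweep endpoints in order; track running count of active intervals.
Peak of 4 reached at 18:10.

4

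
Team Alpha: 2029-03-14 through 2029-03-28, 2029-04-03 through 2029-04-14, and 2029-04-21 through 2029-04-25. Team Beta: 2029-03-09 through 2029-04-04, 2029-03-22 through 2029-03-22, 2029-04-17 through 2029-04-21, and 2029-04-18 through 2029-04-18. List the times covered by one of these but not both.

2029-03-09 through 2029-03-13, 2029-03-29 through 2029-04-02, 2029-04-05 through 2029-04-14, 2029-04-17 through 2029-04-20, 2029-04-22 through 2029-04-25

Second set merges to 2029-03-09 through 2029-04-04, 2029-04-17 through 2029-04-21.
Only in the first: 2029-04-05 through 2029-04-14, 2029-04-22 through 2029-04-25.
Only in the second: 2029-03-09 through 2029-03-13, 2029-03-29 through 2029-04-02, 2029-04-17 through 2029-04-20.
Together these are the periods covered by exactly one.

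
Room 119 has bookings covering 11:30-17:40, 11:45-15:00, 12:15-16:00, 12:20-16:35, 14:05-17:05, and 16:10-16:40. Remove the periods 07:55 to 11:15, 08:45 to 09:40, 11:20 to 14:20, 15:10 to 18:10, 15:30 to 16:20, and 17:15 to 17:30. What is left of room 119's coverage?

A, merged: 11:30-17:40.
B, merged: 07:55-11:15, 11:20-14:20, 15:10-18:10.
11:30-17:40 \ B = 14:20-15:10.

14:20-15:10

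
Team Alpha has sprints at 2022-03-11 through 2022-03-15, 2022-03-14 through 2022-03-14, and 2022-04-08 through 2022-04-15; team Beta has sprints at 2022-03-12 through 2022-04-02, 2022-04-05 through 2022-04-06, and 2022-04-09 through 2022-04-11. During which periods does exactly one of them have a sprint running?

First set merges to 2022-03-11 through 2022-03-15, 2022-04-08 through 2022-04-15.
A but not B: 2022-03-11 through 2022-03-11, 2022-04-08 through 2022-04-08, 2022-04-12 through 2022-04-15.
B but not A: 2022-03-16 through 2022-04-02, 2022-04-05 through 2022-04-06.
Combining gives A △ B.

2022-03-11 through 2022-03-11, 2022-03-16 through 2022-04-02, 2022-04-05 through 2022-04-06, 2022-04-08 through 2022-04-08, 2022-04-12 through 2022-04-15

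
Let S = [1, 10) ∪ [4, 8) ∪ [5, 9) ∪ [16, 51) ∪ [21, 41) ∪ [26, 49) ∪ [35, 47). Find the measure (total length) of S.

44

Merged: [1, 10), [16, 51).
Lengths: 9 + 35 = 44.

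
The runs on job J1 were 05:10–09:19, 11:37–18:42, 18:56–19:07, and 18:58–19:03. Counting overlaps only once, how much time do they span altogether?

Merged: 05:10–09:19, 11:37–18:42, 18:56–19:07.
Lengths: 4 h 9 min + 7 h 5 min + 11 min = 11 h 25 min.

11 h 25 min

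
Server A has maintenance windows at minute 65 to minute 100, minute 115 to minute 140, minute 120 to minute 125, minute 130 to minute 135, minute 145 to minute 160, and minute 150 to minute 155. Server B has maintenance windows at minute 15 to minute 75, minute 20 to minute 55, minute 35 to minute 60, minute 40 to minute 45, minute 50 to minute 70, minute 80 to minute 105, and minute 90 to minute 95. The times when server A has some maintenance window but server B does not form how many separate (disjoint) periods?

A, merged: minute 65 to minute 100, minute 115 to minute 140, minute 145 to minute 160.
B, merged: minute 15 to minute 75, minute 80 to minute 105.
A \ B = minute 75 to minute 80, minute 115 to minute 140, minute 145 to minute 160.
That is 3 disjoint pieces.

3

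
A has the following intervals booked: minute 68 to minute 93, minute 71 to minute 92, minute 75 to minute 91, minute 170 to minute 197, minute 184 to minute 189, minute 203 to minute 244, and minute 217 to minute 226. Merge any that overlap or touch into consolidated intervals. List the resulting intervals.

minute 68 to minute 93, minute 170 to minute 197, minute 203 to minute 244

minute 71 to minute 92 overlaps/touches minute 68 to minute 93 → extend to minute 68 to minute 93.
minute 75 to minute 91 overlaps/touches minute 68 to minute 93 → extend to minute 68 to minute 93.
minute 170 to minute 197 is disjoint → start new block.
minute 184 to minute 189 overlaps/touches minute 170 to minute 197 → extend to minute 170 to minute 197.
minute 203 to minute 244 is disjoint → start new block.
minute 217 to minute 226 overlaps/touches minute 203 to minute 244 → extend to minute 203 to minute 244.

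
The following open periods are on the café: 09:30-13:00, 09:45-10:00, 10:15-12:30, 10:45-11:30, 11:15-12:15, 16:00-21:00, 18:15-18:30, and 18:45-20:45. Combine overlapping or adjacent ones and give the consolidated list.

09:30-13:00, 16:00-21:00

09:45-10:00 overlaps/touches 09:30-13:00 → extend to 09:30-13:00.
10:15-12:30 overlaps/touches 09:30-13:00 → extend to 09:30-13:00.
10:45-11:30 overlaps/touches 09:30-13:00 → extend to 09:30-13:00.
11:15-12:15 overlaps/touches 09:30-13:00 → extend to 09:30-13:00.
16:00-21:00 is disjoint → start new block.
18:15-18:30 overlaps/touches 16:00-21:00 → extend to 16:00-21:00.
18:45-20:45 overlaps/touches 16:00-21:00 → extend to 16:00-21:00.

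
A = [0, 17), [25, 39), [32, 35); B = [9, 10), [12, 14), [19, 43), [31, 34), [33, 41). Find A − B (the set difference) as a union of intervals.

[0, 9) ∪ [10, 12) ∪ [14, 17)

First set merges to [0, 17), [25, 39).
Second set merges to [9, 10), [12, 14), [19, 43).
[0, 17) \ B = [0, 9), [10, 12), [14, 17).
[25, 39): entirely removed.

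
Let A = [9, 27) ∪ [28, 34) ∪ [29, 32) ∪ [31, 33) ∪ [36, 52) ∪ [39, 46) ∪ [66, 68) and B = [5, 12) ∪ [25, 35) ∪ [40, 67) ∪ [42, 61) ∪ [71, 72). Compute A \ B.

Merge the first list: [9, 27), [28, 34), [36, 52), [66, 68).
Merge the second list: [5, 12), [25, 35), [40, 67), [71, 72).
[9, 27) \ B = [12, 25).
[28, 34): entirely removed.
[36, 52) \ B = [36, 40).
[66, 68) \ B = [67, 68).

[12, 25) ∪ [36, 40) ∪ [67, 68)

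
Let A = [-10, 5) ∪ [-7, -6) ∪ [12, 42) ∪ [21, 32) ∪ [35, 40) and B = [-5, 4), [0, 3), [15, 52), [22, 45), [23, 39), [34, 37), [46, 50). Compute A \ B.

First set merges to [-10, 5), [12, 42).
Second set merges to [-5, 4), [15, 52).
[-10, 5) minus B → [-10, -5), [4, 5).
[12, 42) minus B → [12, 15).

[-10, -5) ∪ [4, 5) ∪ [12, 15)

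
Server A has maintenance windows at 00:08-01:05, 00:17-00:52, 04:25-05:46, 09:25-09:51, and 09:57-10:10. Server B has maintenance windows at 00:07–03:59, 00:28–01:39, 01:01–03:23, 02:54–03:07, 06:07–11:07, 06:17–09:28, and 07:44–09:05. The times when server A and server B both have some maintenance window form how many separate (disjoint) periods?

3

First set merges to 00:08-01:05, 04:25-05:46, 09:25-09:51, 09:57-10:10.
Second set merges to 00:07-03:59, 06:07-11:07.
A ∩ B = 00:08-01:05, 09:25-09:51, 09:57-10:10.
That is 3 disjoint pieces.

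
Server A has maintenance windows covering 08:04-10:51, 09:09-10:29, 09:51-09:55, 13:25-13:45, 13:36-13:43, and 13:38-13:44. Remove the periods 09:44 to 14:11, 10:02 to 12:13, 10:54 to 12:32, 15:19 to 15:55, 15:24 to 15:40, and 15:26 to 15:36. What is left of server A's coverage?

08:04-09:44

Merge the first list: 08:04-10:51, 13:25-13:45.
Merge the second list: 09:44-14:11, 15:19-15:55.
08:04-10:51 minus B → 08:04-09:44.
13:25-13:45: fully covered by B → removed.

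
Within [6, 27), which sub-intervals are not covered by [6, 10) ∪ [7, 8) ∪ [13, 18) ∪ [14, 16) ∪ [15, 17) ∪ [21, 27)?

[10, 13) ∪ [18, 21)

After merging, the occupied span is [6, 10), [13, 18), [21, 27).
Uncovered inside [6, 27): [10, 13), [18, 21).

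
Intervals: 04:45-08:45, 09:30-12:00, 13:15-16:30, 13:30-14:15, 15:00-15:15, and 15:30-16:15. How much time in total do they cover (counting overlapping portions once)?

9 h 45 min

Merged: 04:45–08:45, 09:30–12:00, 13:15–16:30.
Lengths: 4 h + 2 h 30 min + 3 h 15 min = 9 h 45 min.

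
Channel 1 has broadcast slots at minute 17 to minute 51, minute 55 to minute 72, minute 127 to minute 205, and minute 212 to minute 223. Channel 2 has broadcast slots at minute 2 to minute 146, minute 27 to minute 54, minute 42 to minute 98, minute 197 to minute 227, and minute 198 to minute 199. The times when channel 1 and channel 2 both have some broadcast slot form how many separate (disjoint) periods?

Merge the second list: minute 2 to minute 146, minute 197 to minute 227.
A ∩ B = minute 17 to minute 51, minute 55 to minute 72, minute 127 to minute 146, minute 197 to minute 205, minute 212 to minute 223.
That is 5 disjoint pieces.

5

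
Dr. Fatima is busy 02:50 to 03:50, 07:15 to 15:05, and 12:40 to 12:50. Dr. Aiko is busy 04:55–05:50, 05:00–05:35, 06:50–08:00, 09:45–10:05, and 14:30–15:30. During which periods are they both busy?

Merge the first list: 02:50–03:50, 07:15–15:05.
Merge the second list: 04:55–05:50, 06:50–08:00, 09:45–10:05, 14:30–15:30.
02:50–03:50 falls entirely outside B.
07:15–15:05 overlaps B on 07:15–08:00, 09:45–10:05, 14:30–15:05.

07:15–08:00, 09:45–10:05, 14:30–15:05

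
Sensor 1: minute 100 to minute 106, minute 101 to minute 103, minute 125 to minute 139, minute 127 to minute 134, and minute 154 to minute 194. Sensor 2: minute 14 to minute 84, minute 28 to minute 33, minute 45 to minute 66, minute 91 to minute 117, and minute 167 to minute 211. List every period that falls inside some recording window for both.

minute 100 to minute 106, minute 167 to minute 194

Merge the first list: minute 100 to minute 106, minute 125 to minute 139, minute 154 to minute 194.
Merge the second list: minute 14 to minute 84, minute 91 to minute 117, minute 167 to minute 211.
minute 100 to minute 106 ∩ B → minute 100 to minute 106.
minute 125 to minute 139 meets no B interval.
minute 154 to minute 194 ∩ B → minute 167 to minute 194.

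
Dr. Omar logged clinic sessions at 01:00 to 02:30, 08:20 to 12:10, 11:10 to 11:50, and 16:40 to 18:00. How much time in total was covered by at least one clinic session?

Merged: 01:00–02:30, 08:20–12:10, 16:40–18:00.
Lengths: 1 h 30 min + 3 h 50 min + 1 h 20 min = 6 h 40 min.

6 h 40 min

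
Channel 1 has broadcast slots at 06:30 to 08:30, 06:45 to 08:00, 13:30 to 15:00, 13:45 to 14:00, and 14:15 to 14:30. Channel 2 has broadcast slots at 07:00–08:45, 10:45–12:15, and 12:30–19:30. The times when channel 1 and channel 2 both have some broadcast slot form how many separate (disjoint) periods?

2

Merge the first list: 06:30-08:30, 13:30-15:00.
A ∩ B = 07:00-08:30, 13:30-15:00.
That is 2 disjoint pieces.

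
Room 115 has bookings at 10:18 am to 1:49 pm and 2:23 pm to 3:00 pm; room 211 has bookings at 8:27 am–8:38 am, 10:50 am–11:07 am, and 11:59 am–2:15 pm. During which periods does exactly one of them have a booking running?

A but not B: 10:18 am–10:50 am, 11:07 am–11:59 am, 2:23 pm–3:00 pm.
B but not A: 8:27 am–8:38 am, 1:49 pm–2:15 pm.
Combining gives A △ B.

8:27 am–8:38 am, 10:18 am–10:50 am, 11:07 am–11:59 am, 1:49 pm–2:15 pm, 2:23 pm–3:00 pm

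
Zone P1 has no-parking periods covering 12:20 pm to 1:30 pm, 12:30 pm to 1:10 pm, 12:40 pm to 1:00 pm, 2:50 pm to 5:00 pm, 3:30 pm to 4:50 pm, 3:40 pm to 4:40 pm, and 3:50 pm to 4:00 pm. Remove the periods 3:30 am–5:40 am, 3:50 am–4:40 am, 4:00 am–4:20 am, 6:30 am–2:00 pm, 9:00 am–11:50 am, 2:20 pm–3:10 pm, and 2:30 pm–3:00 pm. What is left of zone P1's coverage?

A, merged: 12:20 pm–1:30 pm, 2:50 pm–5:00 pm.
B, merged: 3:30 am–5:40 am, 6:30 am–2:00 pm, 2:20 pm–3:10 pm.
12:20 pm–1:30 pm lies entirely inside B → drops out.
2:50 pm–5:00 pm with B removed leaves 3:10 pm–5:00 pm.

3:10 pm–5:00 pm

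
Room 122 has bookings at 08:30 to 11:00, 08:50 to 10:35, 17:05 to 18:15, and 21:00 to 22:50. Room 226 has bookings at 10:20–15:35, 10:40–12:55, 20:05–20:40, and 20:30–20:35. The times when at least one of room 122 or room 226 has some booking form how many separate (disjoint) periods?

4

Merge the first list: 08:30–11:00, 17:05–18:15, 21:00–22:50.
Merge the second list: 10:20–15:35, 20:05–20:40.
A ∪ B = 08:30–15:35, 17:05–18:15, 20:05–20:40, 21:00–22:50.
That is 4 disjoint pieces.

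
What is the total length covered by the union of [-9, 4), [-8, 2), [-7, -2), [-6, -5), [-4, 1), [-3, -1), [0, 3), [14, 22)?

Merged: [-9, 4), [14, 22).
Lengths: 13 + 8 = 21.

21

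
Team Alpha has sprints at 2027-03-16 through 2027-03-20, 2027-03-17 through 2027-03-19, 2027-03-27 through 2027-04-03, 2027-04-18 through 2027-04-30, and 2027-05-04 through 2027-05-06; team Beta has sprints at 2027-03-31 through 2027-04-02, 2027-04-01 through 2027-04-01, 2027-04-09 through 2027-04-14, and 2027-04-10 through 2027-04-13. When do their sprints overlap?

Merge the first list: 2027-03-16 through 2027-03-20, 2027-03-27 through 2027-04-03, 2027-04-18 through 2027-04-30, 2027-05-04 through 2027-05-06.
Merge the second list: 2027-03-31 through 2027-04-02, 2027-04-09 through 2027-04-14.
2027-03-16 through 2027-03-20: no overlap with the second set.
2027-03-27 through 2027-04-03 meets the second set on 2027-03-31 through 2027-04-02.
2027-04-18 through 2027-04-30: no overlap with the second set.
2027-05-04 through 2027-05-06: no overlap with the second set.

2027-03-31 through 2027-04-02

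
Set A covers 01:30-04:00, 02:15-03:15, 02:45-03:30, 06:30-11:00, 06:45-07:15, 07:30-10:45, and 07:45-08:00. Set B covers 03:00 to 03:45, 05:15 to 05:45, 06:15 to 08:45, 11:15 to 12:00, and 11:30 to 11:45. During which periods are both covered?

03:00–03:45, 06:30–08:45

Merge the first list: 01:30–04:00, 06:30–11:00.
Merge the second list: 03:00–03:45, 05:15–05:45, 06:15–08:45, 11:15–12:00.
01:30–04:00 meets the second set on 03:00–03:45.
06:30–11:00 meets the second set on 06:30–08:45.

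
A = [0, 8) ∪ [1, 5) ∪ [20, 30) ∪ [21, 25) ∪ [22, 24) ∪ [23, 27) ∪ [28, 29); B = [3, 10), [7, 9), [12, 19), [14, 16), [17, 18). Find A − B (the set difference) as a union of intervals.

First set merges to [0, 8), [20, 30).
Second set merges to [3, 10), [12, 19).
[0, 8) \ B = [0, 3).
[20, 30): nothing removed.

[0, 3) ∪ [20, 30)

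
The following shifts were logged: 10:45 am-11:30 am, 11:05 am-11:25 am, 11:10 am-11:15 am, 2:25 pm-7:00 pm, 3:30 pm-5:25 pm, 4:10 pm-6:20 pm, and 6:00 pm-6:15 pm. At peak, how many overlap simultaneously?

3

Sweep endpoints in order; track running count of active intervals.
Peak of 3 reached at 11:10 am.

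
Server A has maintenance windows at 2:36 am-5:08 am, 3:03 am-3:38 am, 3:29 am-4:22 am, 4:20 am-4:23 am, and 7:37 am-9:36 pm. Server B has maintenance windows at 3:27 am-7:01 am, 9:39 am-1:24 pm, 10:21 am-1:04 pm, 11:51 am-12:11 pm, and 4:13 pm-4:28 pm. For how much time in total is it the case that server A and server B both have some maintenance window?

5 h 41 min

A, merged: 2:36 am–5:08 am, 7:37 am–9:36 pm.
B, merged: 3:27 am–7:01 am, 9:39 am–1:24 pm, 4:13 pm–4:28 pm.
A ∩ B = 3:27 am–5:08 am, 9:39 am–1:24 pm, 4:13 pm–4:28 pm.
Total: 1 h 41 min + 3 h 45 min + 15 min = 5 h 41 min.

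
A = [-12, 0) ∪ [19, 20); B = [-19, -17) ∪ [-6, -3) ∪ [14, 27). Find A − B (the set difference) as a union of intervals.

[-12, 0) with B removed leaves [-12, -6), [-3, 0).
[19, 20) lies entirely inside B → drops out.

[-12, -6) ∪ [-3, 0)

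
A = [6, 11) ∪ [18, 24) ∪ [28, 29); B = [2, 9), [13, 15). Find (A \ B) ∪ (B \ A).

A \ B = [9, 11), [18, 24), [28, 29).
B \ A = [2, 6), [13, 15).
Union of the two gives the symmetric difference.

[2, 6) ∪ [9, 11) ∪ [13, 15) ∪ [18, 24) ∪ [28, 29)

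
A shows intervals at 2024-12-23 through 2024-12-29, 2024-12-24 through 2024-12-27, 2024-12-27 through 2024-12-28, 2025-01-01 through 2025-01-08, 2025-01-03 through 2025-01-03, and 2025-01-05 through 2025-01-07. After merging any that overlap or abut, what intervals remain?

2024-12-24 through 2024-12-27 overlaps/touches 2024-12-23 through 2024-12-29 → extend to 2024-12-23 through 2024-12-29.
2024-12-27 through 2024-12-28 overlaps/touches 2024-12-23 through 2024-12-29 → extend to 2024-12-23 through 2024-12-29.
2025-01-01 through 2025-01-08 is disjoint → start new block.
2025-01-03 through 2025-01-03 overlaps/touches 2025-01-01 through 2025-01-08 → extend to 2025-01-01 through 2025-01-08.
2025-01-05 through 2025-01-07 overlaps/touches 2025-01-01 through 2025-01-08 → extend to 2025-01-01 through 2025-01-08.

2024-12-23 through 2024-12-29, 2025-01-01 through 2025-01-08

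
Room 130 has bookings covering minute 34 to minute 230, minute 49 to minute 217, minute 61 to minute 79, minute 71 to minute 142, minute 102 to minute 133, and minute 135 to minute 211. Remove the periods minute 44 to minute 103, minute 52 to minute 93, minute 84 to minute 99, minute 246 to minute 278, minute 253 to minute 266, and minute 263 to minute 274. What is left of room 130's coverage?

Merge the first list: minute 34 to minute 230.
Merge the second list: minute 44 to minute 103, minute 246 to minute 278.
minute 34 to minute 230 with B removed leaves minute 34 to minute 44, minute 103 to minute 230.

minute 34 to minute 44, minute 103 to minute 230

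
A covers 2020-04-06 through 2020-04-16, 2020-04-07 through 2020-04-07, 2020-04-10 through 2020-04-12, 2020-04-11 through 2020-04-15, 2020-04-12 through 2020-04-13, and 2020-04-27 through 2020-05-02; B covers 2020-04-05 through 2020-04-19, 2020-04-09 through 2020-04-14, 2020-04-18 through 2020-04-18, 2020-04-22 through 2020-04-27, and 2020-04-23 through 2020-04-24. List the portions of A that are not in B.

2020-04-28 through 2020-05-02

Merge the first list: 2020-04-06 through 2020-04-16, 2020-04-27 through 2020-05-02.
Merge the second list: 2020-04-05 through 2020-04-19, 2020-04-22 through 2020-04-27.
2020-04-06 through 2020-04-16 lies entirely inside B → drops out.
2020-04-27 through 2020-05-02 with B removed leaves 2020-04-28 through 2020-05-02.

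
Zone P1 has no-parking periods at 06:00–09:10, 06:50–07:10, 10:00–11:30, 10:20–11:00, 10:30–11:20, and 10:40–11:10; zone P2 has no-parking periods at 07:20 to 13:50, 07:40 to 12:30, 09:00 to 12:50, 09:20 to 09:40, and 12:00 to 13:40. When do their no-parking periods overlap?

First set merges to 06:00-09:10, 10:00-11:30.
Second set merges to 07:20-13:50.
06:00-09:10 meets the second set on 07:20-09:10.
10:00-11:30 meets the second set on 10:00-11:30.

07:20-09:10, 10:00-11:30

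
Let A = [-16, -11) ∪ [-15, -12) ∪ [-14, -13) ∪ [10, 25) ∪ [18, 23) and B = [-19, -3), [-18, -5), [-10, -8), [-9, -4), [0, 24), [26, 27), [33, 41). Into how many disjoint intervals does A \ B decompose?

1

First set merges to [-16, -11), [10, 25).
Second set merges to [-19, -3), [0, 24), [26, 27), [33, 41).
A \ B = [24, 25).
That is 1 disjoint piece.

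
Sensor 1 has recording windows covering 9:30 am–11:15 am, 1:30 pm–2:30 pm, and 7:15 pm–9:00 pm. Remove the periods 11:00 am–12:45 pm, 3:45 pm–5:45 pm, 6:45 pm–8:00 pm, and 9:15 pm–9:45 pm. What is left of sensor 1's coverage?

9:30 am-11:15 am minus B → 9:30 am-11:00 am.
1:30 pm-2:30 pm: no B overlap → unchanged.
7:15 pm-9:00 pm minus B → 8:00 pm-9:00 pm.

9:30 am-11:00 am, 1:30 pm-2:30 pm, 8:00 pm-9:00 pm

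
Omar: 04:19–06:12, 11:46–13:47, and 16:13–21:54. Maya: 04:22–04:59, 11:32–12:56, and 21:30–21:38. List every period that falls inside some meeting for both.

04:19–06:12 meets the second set on 04:22–04:59.
11:46–13:47 meets the second set on 11:46–12:56.
16:13–21:54 meets the second set on 21:30–21:38.

04:22–04:59, 11:46–12:56, 21:30–21:38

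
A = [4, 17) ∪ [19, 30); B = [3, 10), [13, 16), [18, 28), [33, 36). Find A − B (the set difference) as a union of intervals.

[10, 13) ∪ [16, 17) ∪ [28, 30)

[4, 17) minus B → [10, 13), [16, 17).
[19, 30) minus B → [28, 30).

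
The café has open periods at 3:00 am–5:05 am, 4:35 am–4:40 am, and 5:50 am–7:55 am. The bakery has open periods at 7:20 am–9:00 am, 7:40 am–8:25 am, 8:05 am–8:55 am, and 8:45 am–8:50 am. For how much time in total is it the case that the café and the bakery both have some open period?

35 min

A, merged: 3:00 am–5:05 am, 5:50 am–7:55 am.
B, merged: 7:20 am–9:00 am.
A ∩ B = 7:20 am–7:55 am.
Total: 35 min.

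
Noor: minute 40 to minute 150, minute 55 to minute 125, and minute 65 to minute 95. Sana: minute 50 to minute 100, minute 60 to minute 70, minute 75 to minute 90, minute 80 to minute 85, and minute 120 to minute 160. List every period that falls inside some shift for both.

First set merges to minute 40 to minute 150.
Second set merges to minute 50 to minute 100, minute 120 to minute 160.
minute 40 to minute 150 meets the second set on minute 50 to minute 100, minute 120 to minute 150.

minute 50 to minute 100, minute 120 to minute 150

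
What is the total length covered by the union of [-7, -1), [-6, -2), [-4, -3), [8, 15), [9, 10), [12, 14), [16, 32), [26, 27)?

29

Merged: [-7, -1), [8, 15), [16, 32).
Lengths: 6 + 7 + 16 = 29.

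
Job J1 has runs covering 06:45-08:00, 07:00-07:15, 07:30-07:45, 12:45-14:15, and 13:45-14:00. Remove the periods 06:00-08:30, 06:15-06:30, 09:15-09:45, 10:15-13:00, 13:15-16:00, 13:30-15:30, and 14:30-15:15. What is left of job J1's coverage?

13:00–13:15

A, merged: 06:45–08:00, 12:45–14:15.
B, merged: 06:00–08:30, 09:15–09:45, 10:15–13:00, 13:15–16:00.
06:45–08:00 lies entirely inside B → drops out.
12:45–14:15 with B removed leaves 13:00–13:15.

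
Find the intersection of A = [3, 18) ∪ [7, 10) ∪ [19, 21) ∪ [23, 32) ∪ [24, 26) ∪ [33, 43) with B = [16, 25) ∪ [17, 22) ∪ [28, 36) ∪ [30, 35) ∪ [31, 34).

A, merged: [3, 18), [19, 21), [23, 32), [33, 43).
B, merged: [16, 25), [28, 36).
[3, 18) overlaps B on [16, 18).
[19, 21) overlaps B on [19, 21).
[23, 32) overlaps B on [23, 25), [28, 32).
[33, 43) overlaps B on [33, 36).

[16, 18) ∪ [19, 21) ∪ [23, 25) ∪ [28, 32) ∪ [33, 36)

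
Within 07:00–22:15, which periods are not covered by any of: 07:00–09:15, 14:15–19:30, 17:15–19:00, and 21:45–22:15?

Covered (merged): 07:00–09:15, 14:15–19:30, 21:45–22:15.
Gaps within 07:00–22:15: 09:15–14:15, 19:30–21:45.

09:15–14:15, 19:30–21:45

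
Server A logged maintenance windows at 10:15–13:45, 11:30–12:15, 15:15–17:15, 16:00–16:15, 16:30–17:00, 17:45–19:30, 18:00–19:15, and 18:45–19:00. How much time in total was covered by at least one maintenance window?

7 h 15 min

Merged: 10:15–13:45, 15:15–17:15, 17:45–19:30.
Lengths: 3 h 30 min + 2 h + 1 h 45 min = 7 h 15 min.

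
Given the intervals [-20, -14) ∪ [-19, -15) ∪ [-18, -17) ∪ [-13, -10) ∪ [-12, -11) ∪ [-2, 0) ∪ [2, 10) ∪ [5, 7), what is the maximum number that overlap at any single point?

Sweep endpoints in order; track running count of active intervals.
Peak of 3 reached at -18.

3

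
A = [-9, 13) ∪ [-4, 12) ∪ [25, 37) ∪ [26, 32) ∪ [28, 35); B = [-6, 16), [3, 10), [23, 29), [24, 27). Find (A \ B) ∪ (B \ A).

[-9, -6) ∪ [13, 16) ∪ [23, 25) ∪ [29, 37)

Merge the first list: [-9, 13), [25, 37).
Merge the second list: [-6, 16), [23, 29).
A \ B = [-9, -6), [29, 37).
B \ A = [13, 16), [23, 25).
Union of the two gives the symmetric difference.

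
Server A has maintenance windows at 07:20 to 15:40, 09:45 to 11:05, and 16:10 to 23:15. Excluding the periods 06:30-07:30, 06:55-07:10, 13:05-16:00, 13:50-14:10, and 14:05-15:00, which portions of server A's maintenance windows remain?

Merge the first list: 07:20-15:40, 16:10-23:15.
Merge the second list: 06:30-07:30, 13:05-16:00.
07:20-15:40 with B removed leaves 07:30-13:05.
16:10-23:15 is untouched.

07:30-13:05, 16:10-23:15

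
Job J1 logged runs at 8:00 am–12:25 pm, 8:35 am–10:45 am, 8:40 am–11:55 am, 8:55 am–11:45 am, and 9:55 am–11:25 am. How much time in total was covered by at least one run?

Merged: 8:00 am-12:25 pm.
Length: 4 h 25 min.

4 h 25 min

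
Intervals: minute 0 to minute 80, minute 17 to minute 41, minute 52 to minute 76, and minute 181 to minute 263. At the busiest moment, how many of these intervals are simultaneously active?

Sweep endpoints in order; track running count of active intervals.
Peak of 2 reached at minute 17.

2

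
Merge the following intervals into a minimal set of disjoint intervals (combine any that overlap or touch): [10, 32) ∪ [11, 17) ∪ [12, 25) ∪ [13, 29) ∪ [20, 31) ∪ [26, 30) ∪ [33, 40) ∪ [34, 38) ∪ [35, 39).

[11, 17) overlaps/touches [10, 32) → extend to [10, 32).
[12, 25) overlaps/touches [10, 32) → extend to [10, 32).
[13, 29) overlaps/touches [10, 32) → extend to [10, 32).
[20, 31) overlaps/touches [10, 32) → extend to [10, 32).
[26, 30) overlaps/touches [10, 32) → extend to [10, 32).
[33, 40) is disjoint → start new block.
[34, 38) overlaps/touches [33, 40) → extend to [33, 40).
[35, 39) overlaps/touches [33, 40) → extend to [33, 40).

[10, 32) ∪ [33, 40)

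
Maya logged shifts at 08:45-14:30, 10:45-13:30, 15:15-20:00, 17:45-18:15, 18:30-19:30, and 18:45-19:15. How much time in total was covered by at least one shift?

10 h 30 min

Merged: 08:45-14:30, 15:15-20:00.
Lengths: 5 h 45 min + 4 h 45 min = 10 h 30 min.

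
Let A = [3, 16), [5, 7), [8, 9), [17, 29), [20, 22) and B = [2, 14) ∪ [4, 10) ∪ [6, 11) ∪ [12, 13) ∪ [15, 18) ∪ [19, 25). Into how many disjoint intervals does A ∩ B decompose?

4

First set merges to [3, 16), [17, 29).
Second set merges to [2, 14), [15, 18), [19, 25).
A ∩ B = [3, 14), [15, 16), [17, 18), [19, 25).
That is 4 disjoint pieces.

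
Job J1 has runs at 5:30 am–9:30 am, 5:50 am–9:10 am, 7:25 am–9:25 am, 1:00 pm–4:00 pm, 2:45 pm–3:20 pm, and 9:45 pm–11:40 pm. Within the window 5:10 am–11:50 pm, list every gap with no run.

Covered (merged): 5:30 am–9:30 am, 1:00 pm–4:00 pm, 9:45 pm–11:40 pm.
Complement within 5:10 am–11:50 pm: 5:10 am–5:30 am, 9:30 am–1:00 pm, 4:00 pm–9:45 pm, 11:40 pm–11:50 pm.

5:10 am–5:30 am, 9:30 am–1:00 pm, 4:00 pm–9:45 pm, 11:40 pm–11:50 pm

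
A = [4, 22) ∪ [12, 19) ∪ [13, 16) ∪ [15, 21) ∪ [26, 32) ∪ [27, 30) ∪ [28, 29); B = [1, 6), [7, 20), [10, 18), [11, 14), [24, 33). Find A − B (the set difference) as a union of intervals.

First set merges to [4, 22), [26, 32).
Second set merges to [1, 6), [7, 20), [24, 33).
[4, 22) minus B → [6, 7), [20, 22).
[26, 32): fully covered by B → removed.

[6, 7) ∪ [20, 22)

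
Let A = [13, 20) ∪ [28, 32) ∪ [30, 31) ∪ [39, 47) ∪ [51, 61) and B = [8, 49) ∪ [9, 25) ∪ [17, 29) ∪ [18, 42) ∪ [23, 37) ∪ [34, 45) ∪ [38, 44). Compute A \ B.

First set merges to [13, 20), [28, 32), [39, 47), [51, 61).
Second set merges to [8, 49).
[13, 20) lies entirely inside B → drops out.
[28, 32) lies entirely inside B → drops out.
[39, 47) lies entirely inside B → drops out.
[51, 61) is untouched.

[51, 61)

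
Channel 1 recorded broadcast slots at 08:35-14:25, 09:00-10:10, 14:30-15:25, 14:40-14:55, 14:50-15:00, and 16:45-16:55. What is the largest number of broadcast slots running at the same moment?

Sweep endpoints in order; track running count of active intervals.
Peak of 3 reached at 14:50.

3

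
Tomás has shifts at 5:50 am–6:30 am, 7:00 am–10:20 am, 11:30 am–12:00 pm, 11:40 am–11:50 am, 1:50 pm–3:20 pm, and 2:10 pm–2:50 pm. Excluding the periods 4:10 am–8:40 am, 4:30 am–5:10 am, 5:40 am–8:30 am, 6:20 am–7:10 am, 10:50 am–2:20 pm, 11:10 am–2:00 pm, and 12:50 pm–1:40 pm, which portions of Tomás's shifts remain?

8:40 am–10:20 am, 2:20 pm–3:20 pm

First set merges to 5:50 am–6:30 am, 7:00 am–10:20 am, 11:30 am–12:00 pm, 1:50 pm–3:20 pm.
Second set merges to 4:10 am–8:40 am, 10:50 am–2:20 pm.
5:50 am–6:30 am lies entirely inside B → drops out.
7:00 am–10:20 am with B removed leaves 8:40 am–10:20 am.
11:30 am–12:00 pm lies entirely inside B → drops out.
1:50 pm–3:20 pm with B removed leaves 2:20 pm–3:20 pm.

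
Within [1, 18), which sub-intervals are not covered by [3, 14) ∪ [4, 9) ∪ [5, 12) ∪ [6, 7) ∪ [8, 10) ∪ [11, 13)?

After merging, the occupied span is [3, 14).
Uncovered inside [1, 18): [1, 3), [14, 18).

[1, 3) ∪ [14, 18)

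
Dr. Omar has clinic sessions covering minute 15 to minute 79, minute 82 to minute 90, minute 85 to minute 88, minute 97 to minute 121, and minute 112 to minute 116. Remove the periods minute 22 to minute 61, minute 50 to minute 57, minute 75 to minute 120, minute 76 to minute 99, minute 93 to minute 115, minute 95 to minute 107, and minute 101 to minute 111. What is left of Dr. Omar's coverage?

minute 15 to minute 22, minute 61 to minute 75, minute 120 to minute 121

Merge the first list: minute 15 to minute 79, minute 82 to minute 90, minute 97 to minute 121.
Merge the second list: minute 22 to minute 61, minute 75 to minute 120.
minute 15 to minute 79 \ B = minute 15 to minute 22, minute 61 to minute 75.
minute 82 to minute 90: entirely removed.
minute 97 to minute 121 \ B = minute 120 to minute 121.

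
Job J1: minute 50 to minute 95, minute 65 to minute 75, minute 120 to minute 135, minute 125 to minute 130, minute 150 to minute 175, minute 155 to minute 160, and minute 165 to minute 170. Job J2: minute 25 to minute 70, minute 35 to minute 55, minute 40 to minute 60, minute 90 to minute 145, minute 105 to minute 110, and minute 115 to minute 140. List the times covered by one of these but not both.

First set merges to minute 50 to minute 95, minute 120 to minute 135, minute 150 to minute 175.
Second set merges to minute 25 to minute 70, minute 90 to minute 145.
Only in the first: minute 70 to minute 90, minute 150 to minute 175.
Only in the second: minute 25 to minute 50, minute 95 to minute 120, minute 135 to minute 145.
Together these are the periods covered by exactly one.

minute 25 to minute 50, minute 70 to minute 90, minute 95 to minute 120, minute 135 to minute 145, minute 150 to minute 175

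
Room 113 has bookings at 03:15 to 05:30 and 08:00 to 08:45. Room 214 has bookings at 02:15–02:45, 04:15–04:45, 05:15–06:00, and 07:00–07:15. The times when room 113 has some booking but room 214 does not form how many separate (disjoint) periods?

A \ B = 03:15–04:15, 04:45–05:15, 08:00–08:45.
That is 3 disjoint pieces.

3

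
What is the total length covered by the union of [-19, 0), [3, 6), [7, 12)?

27

Merged: [-19, 0), [3, 6), [7, 12).
Lengths: 19 + 3 + 5 = 27.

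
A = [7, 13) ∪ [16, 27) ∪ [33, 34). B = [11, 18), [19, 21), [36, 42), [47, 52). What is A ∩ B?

[7, 13) overlaps B on [11, 13).
[16, 27) overlaps B on [16, 18), [19, 21).
[33, 34) falls entirely outside B.

[11, 13) ∪ [16, 18) ∪ [19, 21)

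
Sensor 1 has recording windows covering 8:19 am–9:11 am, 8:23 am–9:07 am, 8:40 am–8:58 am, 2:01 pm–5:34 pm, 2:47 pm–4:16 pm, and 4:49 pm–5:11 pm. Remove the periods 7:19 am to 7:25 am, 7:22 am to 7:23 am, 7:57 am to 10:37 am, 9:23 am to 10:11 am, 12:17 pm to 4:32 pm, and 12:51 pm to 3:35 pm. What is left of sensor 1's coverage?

First set merges to 8:19 am–9:11 am, 2:01 pm–5:34 pm.
Second set merges to 7:19 am–7:25 am, 7:57 am–10:37 am, 12:17 pm–4:32 pm.
8:19 am–9:11 am: entirely removed.
2:01 pm–5:34 pm \ B = 4:32 pm–5:34 pm.

4:32 pm–5:34 pm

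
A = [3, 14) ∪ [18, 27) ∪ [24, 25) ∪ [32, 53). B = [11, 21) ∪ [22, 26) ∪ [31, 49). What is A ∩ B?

[11, 14) ∪ [18, 21) ∪ [22, 26) ∪ [32, 49)

First set merges to [3, 14), [18, 27), [32, 53).
[3, 14) ∩ B → [11, 14).
[18, 27) ∩ B → [18, 21), [22, 26).
[32, 53) ∩ B → [32, 49).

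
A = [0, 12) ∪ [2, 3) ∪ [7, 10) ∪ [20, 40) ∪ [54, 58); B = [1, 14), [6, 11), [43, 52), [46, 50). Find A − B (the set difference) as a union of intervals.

[0, 1) ∪ [20, 40) ∪ [54, 58)

Merge the first list: [0, 12), [20, 40), [54, 58).
Merge the second list: [1, 14), [43, 52).
[0, 12) \ B = [0, 1).
[20, 40): nothing removed.
[54, 58): nothing removed.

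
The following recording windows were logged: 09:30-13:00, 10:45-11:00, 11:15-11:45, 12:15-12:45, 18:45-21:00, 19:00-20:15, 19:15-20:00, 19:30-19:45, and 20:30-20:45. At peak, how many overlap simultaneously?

Sweep endpoints in order; track running count of active intervals.
Peak of 4 reached at 19:30.

4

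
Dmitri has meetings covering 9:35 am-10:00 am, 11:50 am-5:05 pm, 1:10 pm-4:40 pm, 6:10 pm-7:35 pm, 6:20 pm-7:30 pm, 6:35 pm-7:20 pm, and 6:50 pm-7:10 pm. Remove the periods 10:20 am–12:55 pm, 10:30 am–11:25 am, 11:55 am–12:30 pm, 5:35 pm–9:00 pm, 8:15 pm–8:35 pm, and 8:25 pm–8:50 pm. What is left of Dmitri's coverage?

Merge the first list: 9:35 am-10:00 am, 11:50 am-5:05 pm, 6:10 pm-7:35 pm.
Merge the second list: 10:20 am-12:55 pm, 5:35 pm-9:00 pm.
9:35 am-10:00 am is untouched.
11:50 am-5:05 pm with B removed leaves 12:55 pm-5:05 pm.
6:10 pm-7:35 pm lies entirely inside B → drops out.

9:35 am-10:00 am, 12:55 pm-5:05 pm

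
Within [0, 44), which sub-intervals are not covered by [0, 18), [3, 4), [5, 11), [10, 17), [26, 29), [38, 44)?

The merged coverage is [0, 18), [26, 29), [38, 44).
Complement within [0, 44): [18, 26), [29, 38).

[18, 26) ∪ [29, 38)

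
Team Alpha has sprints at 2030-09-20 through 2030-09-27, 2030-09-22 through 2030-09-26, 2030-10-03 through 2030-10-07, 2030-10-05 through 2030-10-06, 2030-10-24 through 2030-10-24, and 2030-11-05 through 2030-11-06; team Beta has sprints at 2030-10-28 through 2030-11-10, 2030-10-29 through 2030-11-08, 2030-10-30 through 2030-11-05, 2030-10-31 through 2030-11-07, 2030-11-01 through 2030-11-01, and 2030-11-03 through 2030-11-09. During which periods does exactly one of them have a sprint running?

Merge the first list: 2030-09-20 through 2030-09-27, 2030-10-03 through 2030-10-07, 2030-10-24 through 2030-10-24, 2030-11-05 through 2030-11-06.
Merge the second list: 2030-10-28 through 2030-11-10.
A \ B = 2030-09-20 through 2030-09-27, 2030-10-03 through 2030-10-07, 2030-10-24 through 2030-10-24.
B \ A = 2030-10-28 through 2030-11-04, 2030-11-07 through 2030-11-10.
Union of the two gives the symmetric difference.

2030-09-20 through 2030-09-27, 2030-10-03 through 2030-10-07, 2030-10-24 through 2030-10-24, 2030-10-28 through 2030-11-04, 2030-11-07 through 2030-11-10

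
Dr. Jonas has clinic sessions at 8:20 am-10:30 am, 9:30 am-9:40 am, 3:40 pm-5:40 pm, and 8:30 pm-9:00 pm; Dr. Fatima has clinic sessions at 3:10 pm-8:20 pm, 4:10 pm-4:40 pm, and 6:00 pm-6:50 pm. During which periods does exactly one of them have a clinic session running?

Merge the first list: 8:20 am–10:30 am, 3:40 pm–5:40 pm, 8:30 pm–9:00 pm.
Merge the second list: 3:10 pm–8:20 pm.
A but not B: 8:20 am–10:30 am, 8:30 pm–9:00 pm.
B but not A: 3:10 pm–3:40 pm, 5:40 pm–8:20 pm.
Combining gives A △ B.

8:20 am–10:30 am, 3:10 pm–3:40 pm, 5:40 pm–8:20 pm, 8:30 pm–9:00 pm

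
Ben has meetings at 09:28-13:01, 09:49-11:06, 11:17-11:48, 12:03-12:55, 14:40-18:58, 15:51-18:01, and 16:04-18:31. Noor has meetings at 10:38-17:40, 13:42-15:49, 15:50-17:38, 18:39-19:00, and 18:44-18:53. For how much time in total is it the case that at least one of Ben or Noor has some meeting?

A, merged: 09:28-13:01, 14:40-18:58.
B, merged: 10:38-17:40, 18:39-19:00.
A ∪ B = 09:28-19:00.
Total: 9 h 32 min.

9 h 32 min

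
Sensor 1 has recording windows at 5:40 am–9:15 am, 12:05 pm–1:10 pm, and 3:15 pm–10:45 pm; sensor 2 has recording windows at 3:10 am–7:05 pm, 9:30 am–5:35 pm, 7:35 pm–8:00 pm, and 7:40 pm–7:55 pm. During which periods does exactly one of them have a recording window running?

B, merged: 3:10 am-7:05 pm, 7:35 pm-8:00 pm.
A but not B: 7:05 pm-7:35 pm, 8:00 pm-10:45 pm.
B but not A: 3:10 am-5:40 am, 9:15 am-12:05 pm, 1:10 pm-3:15 pm.
Combining gives A △ B.

3:10 am-5:40 am, 9:15 am-12:05 pm, 1:10 pm-3:15 pm, 7:05 pm-7:35 pm, 8:00 pm-10:45 pm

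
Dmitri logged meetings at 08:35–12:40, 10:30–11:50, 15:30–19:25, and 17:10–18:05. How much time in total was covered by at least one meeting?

Merged: 08:35–12:40, 15:30–19:25.
Lengths: 4 h 5 min + 3 h 55 min = 8 h.

8 h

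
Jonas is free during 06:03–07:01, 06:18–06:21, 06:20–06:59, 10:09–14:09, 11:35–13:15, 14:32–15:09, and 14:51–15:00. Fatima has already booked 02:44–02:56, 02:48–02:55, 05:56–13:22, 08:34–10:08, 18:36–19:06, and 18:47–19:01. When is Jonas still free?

13:22–14:09, 14:32–15:09

First set merges to 06:03–07:01, 10:09–14:09, 14:32–15:09.
Second set merges to 02:44–02:56, 05:56–13:22, 18:36–19:06.
06:03–07:01: fully covered by B → removed.
10:09–14:09 minus B → 13:22–14:09.
14:32–15:09: no B overlap → unchanged.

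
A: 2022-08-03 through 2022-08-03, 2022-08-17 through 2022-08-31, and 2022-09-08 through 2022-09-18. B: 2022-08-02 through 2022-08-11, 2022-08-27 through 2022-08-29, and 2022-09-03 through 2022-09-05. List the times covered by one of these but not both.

2022-08-02 through 2022-08-02, 2022-08-04 through 2022-08-11, 2022-08-17 through 2022-08-26, 2022-08-30 through 2022-08-31, 2022-09-03 through 2022-09-05, 2022-09-08 through 2022-09-18

A \ B = 2022-08-17 through 2022-08-26, 2022-08-30 through 2022-08-31, 2022-09-08 through 2022-09-18.
B \ A = 2022-08-02 through 2022-08-02, 2022-08-04 through 2022-08-11, 2022-09-03 through 2022-09-05.
Union of the two gives the symmetric difference.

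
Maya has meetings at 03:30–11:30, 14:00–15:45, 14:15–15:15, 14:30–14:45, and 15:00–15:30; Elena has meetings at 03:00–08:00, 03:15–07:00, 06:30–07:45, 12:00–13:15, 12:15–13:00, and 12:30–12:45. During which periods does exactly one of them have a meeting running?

First set merges to 03:30–11:30, 14:00–15:45.
Second set merges to 03:00–08:00, 12:00–13:15.
Only in the first: 08:00–11:30, 14:00–15:45.
Only in the second: 03:00–03:30, 12:00–13:15.
Together these are the periods covered by exactly one.

03:00–03:30, 08:00–11:30, 12:00–13:15, 14:00–15:45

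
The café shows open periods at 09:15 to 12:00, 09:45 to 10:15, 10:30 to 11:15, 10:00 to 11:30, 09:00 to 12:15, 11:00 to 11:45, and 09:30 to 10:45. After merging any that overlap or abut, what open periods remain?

09:00–12:15

Sort by start: 09:00–12:15, 09:15–12:00, 09:30–10:45, 09:45–10:15, 10:00–11:30, 10:30–11:15, 11:00–11:45.
09:15–12:00 overlaps/touches 09:00–12:15 → extend to 09:00–12:15.
09:30–10:45 overlaps/touches 09:00–12:15 → extend to 09:00–12:15.
09:45–10:15 overlaps/touches 09:00–12:15 → extend to 09:00–12:15.
10:00–11:30 overlaps/touches 09:00–12:15 → extend to 09:00–12:15.
10:30–11:15 overlaps/touches 09:00–12:15 → extend to 09:00–12:15.
11:00–11:45 overlaps/touches 09:00–12:15 → extend to 09:00–12:15.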